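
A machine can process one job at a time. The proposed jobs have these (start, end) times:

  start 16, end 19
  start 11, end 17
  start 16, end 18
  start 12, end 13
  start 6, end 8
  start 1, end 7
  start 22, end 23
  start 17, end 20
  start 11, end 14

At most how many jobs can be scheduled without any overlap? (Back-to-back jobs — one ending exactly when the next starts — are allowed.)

4

Sort by end time and greedily take each interval whose start is ≥ the last chosen end.
Sorted by end: (1,7)  (6,8)  (12,13)  (11,14)  (11,17)  (16,18)  (16,19)  (17,20)  (22,23)
take (1,7); take (12,13); skip (11,17); take (16,18); skip (17,20); take (22,23).
Selected 4 jobs.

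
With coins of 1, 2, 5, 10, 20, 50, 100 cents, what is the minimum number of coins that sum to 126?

Greedy: take as many of the largest coin as possible, then repeat with the remainder.
126 = 1×100 + 1×20 + 1×5 + 1×1
Total coins = 1 + 1 + 1 + 1 = 4

4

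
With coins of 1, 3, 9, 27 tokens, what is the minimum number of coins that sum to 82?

4

Use the largest denomination that fits, subtract, and repeat.
82 − 3×27→1 − 1×1→0
Total coins = 3 + 1 = 4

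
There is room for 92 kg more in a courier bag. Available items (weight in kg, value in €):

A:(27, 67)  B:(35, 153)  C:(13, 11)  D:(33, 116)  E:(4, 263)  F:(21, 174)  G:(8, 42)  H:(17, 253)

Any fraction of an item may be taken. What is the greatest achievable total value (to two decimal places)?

909.61

Greedy by value/weight ratio, highest first.
Ratios (sorted): E 65.75, H 14.88, F 8.29, G 5.25, B 4.37, D 3.52, A 2.48, C 0.85
take E (4 @ 263); take H (17 @ 253); take F (21 @ 174); take G (8 @ 42); take B (35 @ 153); take 7/33 of D → 24.61. Capacity used 92/92.
Total value = 909.61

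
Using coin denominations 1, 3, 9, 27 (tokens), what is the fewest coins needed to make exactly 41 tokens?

5

Use the largest denomination that fits, subtract, and repeat.
41 = 1×27 + 1×9 + 1×3 + 2×1
Total coins = 1 + 1 + 1 + 2 = 5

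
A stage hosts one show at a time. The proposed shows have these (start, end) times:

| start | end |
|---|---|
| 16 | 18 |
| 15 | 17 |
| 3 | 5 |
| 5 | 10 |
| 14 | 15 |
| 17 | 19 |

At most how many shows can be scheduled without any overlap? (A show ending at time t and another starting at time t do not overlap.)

Greedy by earliest finish: after sorting by end time, pick each interval compatible with the last pick.
By end time: (3,5), (5,10), (14,15), (15,17), (16,18), (17,19).
Pick (3,5); next start ≥ 5 → (5,10); next start ≥ 10 → (14,15); next start ≥ 15 → (15,17); next start ≥ 17 → (17,19).
Selected 5 shows.

5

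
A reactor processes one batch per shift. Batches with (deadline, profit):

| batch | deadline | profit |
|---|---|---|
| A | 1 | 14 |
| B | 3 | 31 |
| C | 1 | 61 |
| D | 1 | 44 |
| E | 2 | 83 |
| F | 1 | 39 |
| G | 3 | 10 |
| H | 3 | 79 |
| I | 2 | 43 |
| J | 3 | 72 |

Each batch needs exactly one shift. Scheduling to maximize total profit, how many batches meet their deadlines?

Take jobs in profit order; each goes to the latest open slot no later than its deadline.
Profit order: E=83 H=79 J=72 C=61 D=44 I=43 F=39 B=31 A=14 G=10
Assign: E→slot 2, H→slot 3, J→slot 1, C skipped, D skipped, I skipped, F skipped, B skipped, A skipped, G skipped.
Slots: [1:J] [2:E] [3:H]
3 of 10 scheduled.

3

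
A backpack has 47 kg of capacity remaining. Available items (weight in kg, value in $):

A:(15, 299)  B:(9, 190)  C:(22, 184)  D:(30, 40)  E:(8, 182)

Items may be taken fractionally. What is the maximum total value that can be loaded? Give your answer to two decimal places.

796.45

Greedy by value/weight ratio, highest first.
Order: E (182/8=22.75) > B (190/9=21.11) > A (299/15=19.93) > C (184/22=8.36) > D (40/30=1.33)
Fill: take E (8 @ 182) → take B (9 @ 190) → take A (15 @ 299) → take 15/22 of C → 125.45; 47/47 used.
Total value = 796.45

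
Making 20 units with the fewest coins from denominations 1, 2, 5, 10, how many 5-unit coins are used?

0

Greedy: take as many of the largest coin as possible, then repeat with the remainder.
20 − 2×10→0
Count of 5: 0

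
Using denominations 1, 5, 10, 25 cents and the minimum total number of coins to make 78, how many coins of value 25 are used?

3

Greedy: take as many of the largest coin as possible, then repeat with the remainder.
78 = 3×25 + 3×1
Count of 25: 3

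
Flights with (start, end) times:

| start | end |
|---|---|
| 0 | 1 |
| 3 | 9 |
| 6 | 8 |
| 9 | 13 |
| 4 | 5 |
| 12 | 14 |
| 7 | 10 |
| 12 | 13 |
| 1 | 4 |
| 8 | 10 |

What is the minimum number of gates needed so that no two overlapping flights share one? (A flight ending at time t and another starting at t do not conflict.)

3

starts: [0, 1, 3, 4, 6, 7, 8, 9, 12, 12]
ends:   [1, 4, 5, 8, 9, 10, 10, 13, 13, 14]
s0→1 e1→0 s1→1 s3→2 e4→1 s4→2 e5→1 s6→2 s7→3  — peak 3.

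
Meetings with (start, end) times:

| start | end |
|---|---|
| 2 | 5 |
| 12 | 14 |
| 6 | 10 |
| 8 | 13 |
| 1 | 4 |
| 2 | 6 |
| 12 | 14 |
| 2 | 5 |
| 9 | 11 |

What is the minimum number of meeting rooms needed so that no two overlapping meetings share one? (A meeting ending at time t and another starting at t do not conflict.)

The answer is the maximum number of intervals overlapping at any instant.
Events (time:±→running): 1:+→1 2:+→2 2:+→3 2:+→4 … peak 4.

4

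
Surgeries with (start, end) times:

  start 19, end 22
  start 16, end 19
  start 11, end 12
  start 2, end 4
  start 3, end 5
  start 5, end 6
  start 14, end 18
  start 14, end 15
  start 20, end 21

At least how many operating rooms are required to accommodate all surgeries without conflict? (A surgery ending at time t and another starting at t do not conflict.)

The answer is the maximum number of intervals overlapping at any instant.
Events (time:±→running): 2:+→1 3:+→2 … peak 2.

2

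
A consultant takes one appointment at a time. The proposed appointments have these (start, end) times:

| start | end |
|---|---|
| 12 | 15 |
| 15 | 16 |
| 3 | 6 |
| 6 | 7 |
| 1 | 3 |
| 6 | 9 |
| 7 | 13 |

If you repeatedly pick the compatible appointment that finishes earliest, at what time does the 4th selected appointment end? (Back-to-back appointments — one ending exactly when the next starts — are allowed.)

Sort by end time and greedily take each interval whose start is ≥ the last chosen end.
By end time: (1,3), (3,6), (6,7), (6,9), (7,13), (12,15), (15,16).
Pick (1,3); next start ≥ 3 → (3,6); next start ≥ 6 → (6,7); next start ≥ 7 → (7,13); next start ≥ 13 → (15,16).
Selected: (1,3) (3,6) (6,7) (7,13) (15,16)

13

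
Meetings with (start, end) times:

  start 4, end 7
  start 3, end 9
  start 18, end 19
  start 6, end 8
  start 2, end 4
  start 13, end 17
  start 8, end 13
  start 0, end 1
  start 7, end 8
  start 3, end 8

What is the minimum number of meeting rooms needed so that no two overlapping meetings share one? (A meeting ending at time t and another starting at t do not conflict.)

starts: [0, 2, 3, 3, 4, 6, 7, 8, 13, 18]
ends:   [1, 4, 7, 8, 8, 8, 9, 13, 17, 19]
s0→1 e1→0 s2→1 s3→2 s3→3 e4→2 s4→3 s6→4  — peak 4.

4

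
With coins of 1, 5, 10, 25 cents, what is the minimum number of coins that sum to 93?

93 − 3×25→18 − 1×10→8 − 1×5→3 − 3×1→0
Total coins = 3 + 1 + 1 + 3 = 8

8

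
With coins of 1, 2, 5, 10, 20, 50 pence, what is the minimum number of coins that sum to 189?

189 − 3×50→39 − 1×20→19 − 1×10→9 − 1×5→4 − 2×2→0
Total coins = 3 + 1 + 1 + 1 + 2 = 8

8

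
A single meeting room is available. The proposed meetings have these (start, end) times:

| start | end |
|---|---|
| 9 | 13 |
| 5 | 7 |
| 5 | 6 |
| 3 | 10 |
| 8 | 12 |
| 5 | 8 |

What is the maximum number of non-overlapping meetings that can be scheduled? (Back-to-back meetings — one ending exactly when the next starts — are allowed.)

By end time: (5,6), (5,7), (5,8), (3,10), (8,12), (9,13).
Pick (5,6); next start ≥ 6 → (8,12).
Selected 2 meetings.

2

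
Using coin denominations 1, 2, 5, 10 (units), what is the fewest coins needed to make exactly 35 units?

4

Use the largest denomination that fits, subtract, and repeat.
35 = 3×10 + 1×5
Total coins = 3 + 1 = 4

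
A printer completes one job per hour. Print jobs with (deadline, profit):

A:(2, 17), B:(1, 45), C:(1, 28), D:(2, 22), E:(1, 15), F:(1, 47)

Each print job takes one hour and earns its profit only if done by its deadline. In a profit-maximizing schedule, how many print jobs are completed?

Profit order: F=47 B=45 C=28 D=22 A=17 E=15
Assign: F→slot 1, B skipped, C skipped, D→slot 2, A skipped, E skipped.
Slots: [1:F] [2:D]
2 of 6 scheduled.

2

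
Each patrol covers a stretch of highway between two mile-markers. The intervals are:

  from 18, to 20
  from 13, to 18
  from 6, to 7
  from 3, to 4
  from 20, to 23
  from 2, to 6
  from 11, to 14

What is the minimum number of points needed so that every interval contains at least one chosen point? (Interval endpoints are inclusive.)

4

Sort by right endpoint; whenever an interval is uncovered, place a point at its right end.
Sorted: [3,4] [2,6] [6,7] [11,14] [13,18] [18,20] [20,23]
{[3,4],[2,6]} hit by 4; {[6,7]} hit by 7; {[11,14],[13,18]} hit by 14; {[18,20],[20,23]} hit by 20.
Points: 4, 7, 14, 20 (4 total).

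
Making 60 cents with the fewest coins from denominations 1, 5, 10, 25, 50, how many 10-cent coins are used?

60 = 1×50 + 1×10
Count of 10: 1

1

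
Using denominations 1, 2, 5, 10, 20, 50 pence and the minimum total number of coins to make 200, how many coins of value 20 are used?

0

200 = 4×50
Count of 20: 0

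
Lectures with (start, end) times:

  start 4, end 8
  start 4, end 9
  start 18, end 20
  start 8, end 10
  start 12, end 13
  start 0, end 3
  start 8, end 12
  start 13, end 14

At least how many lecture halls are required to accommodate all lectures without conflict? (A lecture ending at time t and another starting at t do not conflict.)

3

The answer is the maximum number of intervals overlapping at any instant.
Events (time:±→running): 0:+→1 3:-→0 4:+→1 4:+→2 8:-→1 8:+→2 8:+→3 … peak 3.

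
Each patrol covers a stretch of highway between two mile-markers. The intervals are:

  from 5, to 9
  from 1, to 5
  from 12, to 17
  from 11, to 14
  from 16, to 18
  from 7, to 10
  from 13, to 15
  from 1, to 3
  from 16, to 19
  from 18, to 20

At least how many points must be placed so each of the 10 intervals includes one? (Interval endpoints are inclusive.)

Sorted: [1,3] [1,5] [5,9] [7,10] [11,14] [13,15] [12,17] [16,18] [16,19] [18,20]
{[1,3],[1,5]} hit by 3; {[5,9],[7,10]} hit by 9; {[11,14],[13,15],[12,17]} hit by 14; {[16,18],[16,19],[18,20]} hit by 18.
Points: 3, 9, 14, 18 (4 total).

4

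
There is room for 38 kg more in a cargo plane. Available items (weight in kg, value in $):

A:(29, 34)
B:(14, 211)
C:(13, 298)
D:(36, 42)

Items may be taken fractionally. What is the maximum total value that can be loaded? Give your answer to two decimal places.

Sort by value per unit weight and fill in that order.
Ratios (sorted): C 22.92, B 15.07, A 1.17, D 1.17
take C (13 @ 298); take B (14 @ 211); take 11/29 of A → 12.90. Capacity used 38/38.
Total value = 521.90

521.90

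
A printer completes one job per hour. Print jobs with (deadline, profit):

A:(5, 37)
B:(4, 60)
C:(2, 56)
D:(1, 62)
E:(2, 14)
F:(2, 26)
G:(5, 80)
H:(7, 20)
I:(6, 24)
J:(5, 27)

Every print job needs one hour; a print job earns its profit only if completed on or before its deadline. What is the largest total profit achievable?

By profit: G(d5,80), D(d1,62), B(d4,60), C(d2,56), A(d5,37), J(d5,27), F(d2,26), I(d6,24), H(d7,20), E(d2,14)
G→slot 5; D→slot 1; B→slot 4; C→slot 2; A→slot 3; J skipped; F skipped; I→slot 6; H→slot 7; E skipped.
Profit = 62 + 56 + 37 + 60 + 80 + 24 + 20 = 339

339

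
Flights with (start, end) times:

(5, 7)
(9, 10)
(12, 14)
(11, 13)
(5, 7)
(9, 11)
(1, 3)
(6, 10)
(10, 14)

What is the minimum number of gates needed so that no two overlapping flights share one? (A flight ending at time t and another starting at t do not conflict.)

Count concurrent intervals with a sweep; the peak is the room count.
starts: [1, 5, 5, 6, 9, 9, 10, 11, 12]
ends:   [3, 7, 7, 10, 10, 11, 13, 14, 14]
s1→1 e3→0 s5→1 s5→2 s6→3  — peak 3.

3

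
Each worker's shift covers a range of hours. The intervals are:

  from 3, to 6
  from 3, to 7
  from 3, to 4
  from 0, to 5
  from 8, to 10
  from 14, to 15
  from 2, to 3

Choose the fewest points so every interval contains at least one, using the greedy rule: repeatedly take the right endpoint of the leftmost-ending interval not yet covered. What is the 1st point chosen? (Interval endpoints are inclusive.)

By right end: [2,3]  [3,4]  [0,5]  [3,6]  [3,7]  [8,10]  [14,15]
[2,3] uncovered → point at 3; [8,10] uncovered → point at 10; [14,15] uncovered → point at 15.
Points: 3, 10, 15 (3 total).

3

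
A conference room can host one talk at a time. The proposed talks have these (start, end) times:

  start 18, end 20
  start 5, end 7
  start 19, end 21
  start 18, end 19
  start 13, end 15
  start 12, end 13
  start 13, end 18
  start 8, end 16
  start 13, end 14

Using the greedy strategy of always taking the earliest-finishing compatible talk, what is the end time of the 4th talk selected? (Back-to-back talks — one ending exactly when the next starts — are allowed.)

19

By end time: (5,7), (12,13), (13,14), (13,15), (8,16), (13,18), (18,19), (18,20), (19,21).
Pick (5,7); next start ≥ 7 → (12,13); next start ≥ 13 → (13,14); next start ≥ 14 → (18,19); next start ≥ 19 → (19,21).
Selected: (5,7) (12,13) (13,14) (18,19) (19,21)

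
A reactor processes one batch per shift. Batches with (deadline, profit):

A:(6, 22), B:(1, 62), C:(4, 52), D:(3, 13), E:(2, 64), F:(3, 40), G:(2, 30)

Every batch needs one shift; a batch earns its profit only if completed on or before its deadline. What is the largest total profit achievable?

240

Sort by profit descending; place each in the latest free slot ≤ its deadline.
By profit: E(d2,64), B(d1,62), C(d4,52), F(d3,40), G(d2,30), A(d6,22), D(d3,13)
E→slot 2; B→slot 1; C→slot 4; F→slot 3; G skipped; A→slot 6; D skipped.
Profit = 62 + 64 + 40 + 52 + 22 = 240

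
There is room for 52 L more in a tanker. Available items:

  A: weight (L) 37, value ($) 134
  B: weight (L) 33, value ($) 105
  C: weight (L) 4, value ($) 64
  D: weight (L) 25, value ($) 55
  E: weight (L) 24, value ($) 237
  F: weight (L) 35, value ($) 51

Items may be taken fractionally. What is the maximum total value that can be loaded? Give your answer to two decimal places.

387.92

Ratios (sorted): C 16.00, E 9.88, A 3.62, B 3.18, D 2.20, F 1.46
take C (4 @ 64); take E (24 @ 237); take 24/37 of A → 86.92. Capacity used 52/52.
Total value = 387.92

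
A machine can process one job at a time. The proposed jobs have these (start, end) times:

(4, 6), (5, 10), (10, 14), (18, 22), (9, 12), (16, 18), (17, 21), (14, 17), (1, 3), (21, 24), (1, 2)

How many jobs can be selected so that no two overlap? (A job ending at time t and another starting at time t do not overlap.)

6

Greedy by earliest finish: after sorting by end time, pick each interval compatible with the last pick.
By end time: (1,2), (1,3), (4,6), (5,10), (9,12), (10,14), (14,17), (16,18), (17,21), (18,22), (21,24).
Pick (1,2); next start ≥ 2 → (4,6); next start ≥ 6 → (9,12); next start ≥ 12 → (14,17); next start ≥ 17 → (17,21); next start ≥ 21 → (21,24).
Selected 6 jobs.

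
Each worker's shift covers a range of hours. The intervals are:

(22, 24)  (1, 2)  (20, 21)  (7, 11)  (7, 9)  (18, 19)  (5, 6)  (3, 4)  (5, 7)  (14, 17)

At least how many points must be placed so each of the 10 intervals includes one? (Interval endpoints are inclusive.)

Process intervals by earliest right end; each time one isn't hit yet, stab at its right endpoint.
Sorted: [1,2] [3,4] [5,6] [5,7] [7,9] [7,11] [14,17] [18,19] [20,21] [22,24]
{[1,2]} hit by 2; {[3,4]} hit by 4; {[5,6],[5,7]} hit by 6; {[7,9],[7,11]} hit by 9; {[14,17]} hit by 17; {[18,19]} hit by 19; {[20,21]} hit by 21; {[22,24]} hit by 24.
Points: 2, 4, 6, 9, 17, 19, 21, 24 (8 total).

8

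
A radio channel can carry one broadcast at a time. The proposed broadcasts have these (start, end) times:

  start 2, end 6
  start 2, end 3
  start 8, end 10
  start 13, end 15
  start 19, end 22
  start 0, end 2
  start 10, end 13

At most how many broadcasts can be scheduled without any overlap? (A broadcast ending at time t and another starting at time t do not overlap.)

By end time: (0,2), (2,3), (2,6), (8,10), (10,13), (13,15), (19,22).
Pick (0,2); next start ≥ 2 → (2,3); next start ≥ 3 → (8,10); next start ≥ 10 → (10,13); next start ≥ 13 → (13,15); next start ≥ 15 → (19,22).
Selected 6 broadcasts.

6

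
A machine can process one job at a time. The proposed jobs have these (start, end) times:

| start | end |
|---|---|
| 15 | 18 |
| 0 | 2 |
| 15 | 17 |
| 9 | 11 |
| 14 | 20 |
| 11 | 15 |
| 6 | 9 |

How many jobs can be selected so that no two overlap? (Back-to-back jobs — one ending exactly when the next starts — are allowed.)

5

Sort by end time and greedily take each interval whose start is ≥ the last chosen end.
By end time: (0,2), (6,9), (9,11), (11,15), (15,17), (15,18), (14,20).
Pick (0,2); next start ≥ 2 → (6,9); next start ≥ 9 → (9,11); next start ≥ 11 → (11,15); next start ≥ 15 → (15,17).
Selected 5 jobs.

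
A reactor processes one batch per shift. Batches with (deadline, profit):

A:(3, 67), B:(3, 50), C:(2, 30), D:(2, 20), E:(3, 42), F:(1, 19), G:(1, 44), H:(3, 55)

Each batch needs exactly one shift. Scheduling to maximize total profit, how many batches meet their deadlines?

3

Take jobs in profit order; each goes to the latest open slot no later than its deadline.
Profit order: A=67 H=55 B=50 G=44 E=42 C=30 D=20 F=19
Assign: A→slot 3, H→slot 2, B→slot 1, G skipped, E skipped, C skipped, D skipped, F skipped.
Slots: [1:B] [2:H] [3:A]
3 of 8 scheduled.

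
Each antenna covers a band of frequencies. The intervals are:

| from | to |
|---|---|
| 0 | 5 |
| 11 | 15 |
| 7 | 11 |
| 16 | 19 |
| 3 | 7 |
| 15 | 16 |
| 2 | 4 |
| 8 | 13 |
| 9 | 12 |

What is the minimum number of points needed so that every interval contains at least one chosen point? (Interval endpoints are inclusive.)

3

By right end: [2,4]  [0,5]  [3,7]  [7,11]  [9,12]  [8,13]  [11,15]  [15,16]  [16,19]
[2,4] uncovered → point at 4; [7,11] uncovered → point at 11; [15,16] uncovered → point at 16.
Points: 4, 11, 16 (3 total).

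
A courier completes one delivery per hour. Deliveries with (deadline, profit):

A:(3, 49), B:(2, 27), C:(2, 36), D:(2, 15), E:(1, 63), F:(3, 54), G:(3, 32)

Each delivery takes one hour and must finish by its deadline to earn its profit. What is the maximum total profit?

Sort by profit descending; place each in the latest free slot ≤ its deadline.
Profit order: E=63 F=54 A=49 C=36 G=32 B=27 D=15
Assign: E→slot 1, F→slot 3, A→slot 2, C skipped, G skipped, B skipped, D skipped.
Slots: [1:E] [2:A] [3:F]
Profit = 63 + 49 + 54 = 166

166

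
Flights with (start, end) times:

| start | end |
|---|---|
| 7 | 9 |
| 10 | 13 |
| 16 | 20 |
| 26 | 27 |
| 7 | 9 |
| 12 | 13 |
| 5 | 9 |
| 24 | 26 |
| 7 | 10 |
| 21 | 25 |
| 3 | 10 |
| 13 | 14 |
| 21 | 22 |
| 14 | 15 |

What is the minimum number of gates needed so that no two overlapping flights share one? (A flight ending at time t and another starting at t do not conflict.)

5

The answer is the maximum number of intervals overlapping at any instant.
starts: [3, 5, 7, 7, 7, 10, 12, 13, 14, 16, 21, 21, 24, 26]
ends:   [9, 9, 9, 10, 10, 13, 13, 14, 15, 20, 22, 25, 26, 27]
s3→1 s5→2 s7→3 s7→4 s7→5  — peak 5.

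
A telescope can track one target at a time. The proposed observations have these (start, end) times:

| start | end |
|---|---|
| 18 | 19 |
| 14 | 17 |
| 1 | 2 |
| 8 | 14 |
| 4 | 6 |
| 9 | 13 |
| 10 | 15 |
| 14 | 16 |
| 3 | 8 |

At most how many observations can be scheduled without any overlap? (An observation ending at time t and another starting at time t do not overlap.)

Sort by end time and greedily take each interval whose start is ≥ the last chosen end.
By end time: (1,2), (4,6), (3,8), (9,13), (8,14), (10,15), (14,16), (14,17), (18,19).
Pick (1,2); next start ≥ 2 → (4,6); next start ≥ 6 → (9,13); next start ≥ 13 → (14,16); next start ≥ 16 → (18,19).
Selected 5 observations.

5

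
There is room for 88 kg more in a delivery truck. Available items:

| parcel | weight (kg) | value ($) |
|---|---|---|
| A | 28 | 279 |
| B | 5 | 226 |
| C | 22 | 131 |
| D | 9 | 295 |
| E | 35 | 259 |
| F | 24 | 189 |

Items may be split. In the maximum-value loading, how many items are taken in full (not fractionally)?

Ratios (sorted): B 45.20, D 32.78, A 9.96, F 7.88, E 7.40, C 5.95
take B (5 @ 226); take D (9 @ 295); take A (28 @ 279); take F (24 @ 189); take 22/35 of E → 162.80. Capacity used 88/88.
4 item(s) taken whole; one partial (take 22/35 of E).

4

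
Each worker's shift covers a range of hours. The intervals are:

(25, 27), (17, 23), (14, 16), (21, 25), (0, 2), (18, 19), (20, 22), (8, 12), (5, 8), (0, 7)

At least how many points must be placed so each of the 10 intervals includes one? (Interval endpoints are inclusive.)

6

Sort by right endpoint; whenever an interval is uncovered, place a point at its right end.
Sorted: [0,2] [0,7] [5,8] [8,12] [14,16] [18,19] [20,22] [17,23] [21,25] [25,27]
{[0,2],[0,7]} hit by 2; {[5,8],[8,12]} hit by 8; {[14,16]} hit by 16; {[18,19]} hit by 19; {[20,22],[17,23],[21,25]} hit by 22; {[25,27]} hit by 27.
Points: 2, 8, 16, 19, 22, 27 (6 total).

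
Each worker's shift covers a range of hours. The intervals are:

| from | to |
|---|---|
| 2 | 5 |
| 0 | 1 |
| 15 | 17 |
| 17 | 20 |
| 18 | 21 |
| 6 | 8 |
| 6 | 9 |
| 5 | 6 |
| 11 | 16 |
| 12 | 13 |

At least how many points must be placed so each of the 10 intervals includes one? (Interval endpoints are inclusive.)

6

Process intervals by earliest right end; each time one isn't hit yet, stab at its right endpoint.
By right end: [0,1]  [2,5]  [5,6]  [6,8]  [6,9]  [12,13]  [11,16]  [15,17]  [17,20]  [18,21]
[0,1] uncovered → point at 1; [2,5] uncovered → point at 5; [6,8] uncovered → point at 8; [12,13] uncovered → point at 13; [15,17] uncovered → point at 17; [18,21] uncovered → point at 21.
Points: 1, 5, 8, 13, 17, 21 (6 total).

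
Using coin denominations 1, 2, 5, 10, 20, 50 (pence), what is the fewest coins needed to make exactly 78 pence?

5

78 − 1×50→28 − 1×20→8 − 1×5→3 − 1×2→1 − 1×1→0
Total coins = 1 + 1 + 1 + 1 + 1 = 5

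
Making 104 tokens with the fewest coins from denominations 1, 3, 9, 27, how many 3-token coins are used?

1

104 = 3×27 + 2×9 + 1×3 + 2×1
Count of 3: 1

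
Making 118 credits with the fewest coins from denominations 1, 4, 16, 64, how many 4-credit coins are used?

Greedy: take as many of the largest coin as possible, then repeat with the remainder.
118 = 1×64 + 3×16 + 1×4 + 2×1
Count of 4: 1

1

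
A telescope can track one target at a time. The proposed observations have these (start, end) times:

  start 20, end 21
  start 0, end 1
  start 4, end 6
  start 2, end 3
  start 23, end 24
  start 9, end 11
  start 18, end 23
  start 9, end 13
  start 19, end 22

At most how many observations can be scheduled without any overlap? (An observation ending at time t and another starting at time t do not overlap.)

Greedy by earliest finish: after sorting by end time, pick each interval compatible with the last pick.
By end time: (0,1), (2,3), (4,6), (9,11), (9,13), (20,21), (19,22), (18,23), (23,24).
Pick (0,1); next start ≥ 1 → (2,3); next start ≥ 3 → (4,6); next start ≥ 6 → (9,11); next start ≥ 11 → (20,21); next start ≥ 21 → (23,24).
Selected 6 observations.

6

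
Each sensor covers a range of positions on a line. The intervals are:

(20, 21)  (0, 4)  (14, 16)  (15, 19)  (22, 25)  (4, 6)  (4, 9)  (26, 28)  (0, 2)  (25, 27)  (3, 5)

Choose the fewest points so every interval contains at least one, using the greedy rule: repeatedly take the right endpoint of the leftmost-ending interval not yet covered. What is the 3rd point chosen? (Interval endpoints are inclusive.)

16

Sort by right endpoint; whenever an interval is uncovered, place a point at its right end.
Sorted: [0,2] [0,4] [3,5] [4,6] [4,9] [14,16] [15,19] [20,21] [22,25] [25,27] [26,28]
{[0,2],[0,4]} hit by 2; {[3,5],[4,6],[4,9]} hit by 5; {[14,16],[15,19]} hit by 16; {[20,21]} hit by 21; {[22,25],[25,27]} hit by 25; {[26,28]} hit by 28.
Points: 2, 5, 16, 21, 25, 28 (6 total).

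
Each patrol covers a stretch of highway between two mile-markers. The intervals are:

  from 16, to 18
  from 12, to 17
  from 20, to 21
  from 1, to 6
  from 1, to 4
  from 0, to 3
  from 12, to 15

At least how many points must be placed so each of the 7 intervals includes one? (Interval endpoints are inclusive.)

By right end: [0,3]  [1,4]  [1,6]  [12,15]  [12,17]  [16,18]  [20,21]
[0,3] uncovered → point at 3; [12,15] uncovered → point at 15; [16,18] uncovered → point at 18; [20,21] uncovered → point at 21.
Points: 3, 15, 18, 21 (4 total).

4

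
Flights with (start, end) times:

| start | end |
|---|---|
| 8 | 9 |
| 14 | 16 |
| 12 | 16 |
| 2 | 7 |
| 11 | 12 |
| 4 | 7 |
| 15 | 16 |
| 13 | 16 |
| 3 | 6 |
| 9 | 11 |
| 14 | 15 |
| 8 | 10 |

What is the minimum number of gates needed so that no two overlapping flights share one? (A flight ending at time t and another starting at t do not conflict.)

4

Events (time:±→running): 2:+→1 3:+→2 4:+→3 6:-→2 7:-→1 7:-→0 8:+→1 8:+→2 9:-→1 9:+→2 10:-→1 11:-→0 11:+→1 12:-→0 12:+→1 13:+→2 14:+→3 14:+→4 … peak 4.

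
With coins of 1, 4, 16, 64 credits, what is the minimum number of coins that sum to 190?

10

190 − 2×64→62 − 3×16→14 − 3×4→2 − 2×1→0
Total coins = 2 + 3 + 3 + 2 = 10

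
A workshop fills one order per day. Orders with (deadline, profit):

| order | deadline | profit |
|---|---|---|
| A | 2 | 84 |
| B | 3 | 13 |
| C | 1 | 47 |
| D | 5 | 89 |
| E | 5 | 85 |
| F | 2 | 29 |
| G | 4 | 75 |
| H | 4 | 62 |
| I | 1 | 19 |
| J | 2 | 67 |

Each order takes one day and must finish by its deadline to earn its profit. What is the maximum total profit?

Profit order: D=89 E=85 A=84 G=75 J=67 H=62 C=47 F=29 I=19 B=13
Assign: D→slot 5, E→slot 4, A→slot 2, G→slot 3, J→slot 1, H skipped, C skipped, F skipped, I skipped, B skipped.
Slots: [1:J] [2:A] [3:G] [4:E] [5:D]
Profit = 67 + 84 + 75 + 85 + 89 = 400

400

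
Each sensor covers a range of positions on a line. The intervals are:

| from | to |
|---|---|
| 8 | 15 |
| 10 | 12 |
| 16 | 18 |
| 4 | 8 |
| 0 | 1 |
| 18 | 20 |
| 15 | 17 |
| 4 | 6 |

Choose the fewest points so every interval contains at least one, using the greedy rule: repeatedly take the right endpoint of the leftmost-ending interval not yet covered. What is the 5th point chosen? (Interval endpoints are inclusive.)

20

Process intervals by earliest right end; each time one isn't hit yet, stab at its right endpoint.
Sorted: [0,1] [4,6] [4,8] [10,12] [8,15] [15,17] [16,18] [18,20]
{[0,1]} hit by 1; {[4,6],[4,8]} hit by 6; {[10,12],[8,15]} hit by 12; {[15,17],[16,18]} hit by 17; {[18,20]} hit by 20.
Points: 1, 6, 12, 17, 20 (5 total).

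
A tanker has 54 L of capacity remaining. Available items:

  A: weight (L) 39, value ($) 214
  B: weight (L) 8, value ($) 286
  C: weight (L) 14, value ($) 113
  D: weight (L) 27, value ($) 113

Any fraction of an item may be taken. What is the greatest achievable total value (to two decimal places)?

Greedy by value/weight ratio, highest first.
Ratios (sorted): B 35.75, C 8.07, A 5.49, D 4.19
take B (8 @ 286); take C (14 @ 113); take 32/39 of A → 175.59. Capacity used 54/54.
Total value = 574.59

574.59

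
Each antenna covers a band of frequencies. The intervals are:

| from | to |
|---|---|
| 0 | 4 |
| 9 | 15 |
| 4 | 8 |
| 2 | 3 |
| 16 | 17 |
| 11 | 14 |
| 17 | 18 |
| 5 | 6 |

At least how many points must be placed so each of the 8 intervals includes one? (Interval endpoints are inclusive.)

By right end: [2,3]  [0,4]  [5,6]  [4,8]  [11,14]  [9,15]  [16,17]  [17,18]
[2,3] uncovered → point at 3; [5,6] uncovered → point at 6; [11,14] uncovered → point at 14; [16,17] uncovered → point at 17.
Points: 3, 6, 14, 17 (4 total).

4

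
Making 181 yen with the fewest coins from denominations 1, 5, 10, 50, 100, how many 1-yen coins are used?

Use the largest denomination that fits, subtract, and repeat.
181 = 1×100 + 1×50 + 3×10 + 1×1
Count of 1: 1

1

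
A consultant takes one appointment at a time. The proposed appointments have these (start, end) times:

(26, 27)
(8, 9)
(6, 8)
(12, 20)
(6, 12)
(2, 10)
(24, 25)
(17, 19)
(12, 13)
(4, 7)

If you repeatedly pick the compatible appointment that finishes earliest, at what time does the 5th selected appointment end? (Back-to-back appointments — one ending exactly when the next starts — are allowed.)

Order by finish time; keep every interval that doesn't clash with the previous kept one.
By end time: (4,7), (6,8), (8,9), (2,10), (6,12), (12,13), (17,19), (12,20), (24,25), (26,27).
Pick (4,7); next start ≥ 7 → (8,9); next start ≥ 9 → (12,13); next start ≥ 13 → (17,19); next start ≥ 19 → (24,25); next start ≥ 25 → (26,27).
Selected: (4,7) (8,9) (12,13) (17,19) (24,25) (26,27)

25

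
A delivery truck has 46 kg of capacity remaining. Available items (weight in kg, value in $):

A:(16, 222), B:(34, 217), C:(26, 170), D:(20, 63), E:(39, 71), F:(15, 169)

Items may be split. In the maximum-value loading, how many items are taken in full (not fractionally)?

Ratios (sorted): A 13.88, F 11.27, C 6.54, B 6.38, D 3.15, E 1.82
take A (16 @ 222); take F (15 @ 169); take 15/26 of C → 98.08. Capacity used 46/46.
2 item(s) taken whole; one partial (take 15/26 of C).

2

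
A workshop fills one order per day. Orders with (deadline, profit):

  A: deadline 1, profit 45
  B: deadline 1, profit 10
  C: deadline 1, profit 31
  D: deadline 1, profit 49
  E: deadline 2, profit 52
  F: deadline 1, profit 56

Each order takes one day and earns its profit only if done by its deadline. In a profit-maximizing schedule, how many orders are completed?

2

Take jobs in profit order; each goes to the latest open slot no later than its deadline.
Profit order: F=56 E=52 D=49 A=45 C=31 B=10
Assign: F→slot 1, E→slot 2, D skipped, A skipped, C skipped, B skipped.
Slots: [1:F] [2:E]
2 of 6 scheduled.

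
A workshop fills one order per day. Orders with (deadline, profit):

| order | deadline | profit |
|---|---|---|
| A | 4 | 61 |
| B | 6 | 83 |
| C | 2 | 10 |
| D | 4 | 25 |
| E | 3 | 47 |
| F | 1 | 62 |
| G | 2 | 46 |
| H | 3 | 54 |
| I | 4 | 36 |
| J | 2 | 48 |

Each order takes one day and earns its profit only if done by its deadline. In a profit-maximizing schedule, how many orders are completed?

By profit: B(d6,83), F(d1,62), A(d4,61), H(d3,54), J(d2,48), E(d3,47), G(d2,46), I(d4,36), D(d4,25), C(d2,10)
B→slot 6; F→slot 1; A→slot 4; H→slot 3; J→slot 2; E skipped; G skipped; I skipped; D skipped; C skipped.
5 of 10 scheduled.

5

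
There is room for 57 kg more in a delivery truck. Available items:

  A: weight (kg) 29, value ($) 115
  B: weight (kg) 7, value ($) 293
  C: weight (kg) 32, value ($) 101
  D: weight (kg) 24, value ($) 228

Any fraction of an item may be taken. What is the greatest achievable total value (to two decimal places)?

Greedy by value/weight ratio, highest first.
Ratios (sorted): B 41.86, D 9.50, A 3.97, C 3.16
take B (7 @ 293); take D (24 @ 228); take 26/29 of A → 103.10. Capacity used 57/57.
Total value = 624.10

624.10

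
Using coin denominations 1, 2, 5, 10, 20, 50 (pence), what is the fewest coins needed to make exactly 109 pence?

109 − 2×50→9 − 1×5→4 − 2×2→0
Total coins = 2 + 1 + 2 = 5

5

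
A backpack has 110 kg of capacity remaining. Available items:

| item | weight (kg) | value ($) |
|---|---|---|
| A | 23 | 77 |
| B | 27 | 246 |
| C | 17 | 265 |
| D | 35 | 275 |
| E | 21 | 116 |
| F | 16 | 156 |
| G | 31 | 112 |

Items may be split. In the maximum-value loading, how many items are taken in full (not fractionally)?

4

Greedy by value/weight ratio, highest first.
Ratios (sorted): C 15.59, F 9.75, B 9.11, D 7.86, E 5.52, G 3.61, A 3.35
take C (17 @ 265); take F (16 @ 156); take B (27 @ 246); take D (35 @ 275); take 15/21 of E → 82.86. Capacity used 110/110.
4 item(s) taken whole; one partial (take 15/21 of E).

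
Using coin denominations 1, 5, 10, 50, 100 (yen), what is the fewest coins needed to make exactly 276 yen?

7

276 − 2×100→76 − 1×50→26 − 2×10→6 − 1×5→1 − 1×1→0
Total coins = 2 + 1 + 2 + 1 + 1 = 7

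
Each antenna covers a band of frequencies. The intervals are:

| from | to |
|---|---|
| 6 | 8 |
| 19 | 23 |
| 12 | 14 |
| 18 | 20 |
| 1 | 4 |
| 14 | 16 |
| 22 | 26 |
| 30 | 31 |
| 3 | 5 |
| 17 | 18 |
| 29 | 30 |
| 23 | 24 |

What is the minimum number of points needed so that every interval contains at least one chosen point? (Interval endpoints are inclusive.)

Sort by right endpoint; whenever an interval is uncovered, place a point at its right end.
Sorted: [1,4] [3,5] [6,8] [12,14] [14,16] [17,18] [18,20] [19,23] [23,24] [22,26] [29,30] [30,31]
{[1,4],[3,5]} hit by 4; {[6,8]} hit by 8; {[12,14],[14,16]} hit by 14; {[17,18],[18,20]} hit by 18; {[19,23],[23,24],[22,26]} hit by 23; {[29,30],[30,31]} hit by 30.
Points: 4, 8, 14, 18, 23, 30 (6 total).

6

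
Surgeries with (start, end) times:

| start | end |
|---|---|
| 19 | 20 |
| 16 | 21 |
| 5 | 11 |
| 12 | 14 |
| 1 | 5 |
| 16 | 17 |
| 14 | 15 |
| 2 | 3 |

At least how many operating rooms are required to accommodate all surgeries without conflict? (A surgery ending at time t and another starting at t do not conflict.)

Count concurrent intervals with a sweep; the peak is the room count.
starts: [1, 2, 5, 12, 14, 16, 16, 19]
ends:   [3, 5, 11, 14, 15, 17, 20, 21]
s1→1 s2→2  — peak 2.

2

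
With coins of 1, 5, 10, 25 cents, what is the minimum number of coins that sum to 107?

107 = 4×25 + 1×5 + 2×1
Total coins = 4 + 1 + 2 = 7

7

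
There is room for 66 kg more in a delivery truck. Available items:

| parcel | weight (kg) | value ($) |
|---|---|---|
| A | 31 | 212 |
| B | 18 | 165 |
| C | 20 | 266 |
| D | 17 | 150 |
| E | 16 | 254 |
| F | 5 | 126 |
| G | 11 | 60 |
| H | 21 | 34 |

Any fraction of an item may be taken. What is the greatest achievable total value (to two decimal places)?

872.76

Greedy by value/weight ratio, highest first.
Order: F (126/5=25.20) > E (254/16=15.88) > C (266/20=13.30) > B (165/18=9.17) > D (150/17=8.82) > A (212/31=6.84) > G (60/11=5.45) > H (34/21=1.62)
Fill: take F (5 @ 126) → take E (16 @ 254) → take C (20 @ 266) → take B (18 @ 165) → take 7/17 of D → 61.76; 66/66 used.
Total value = 872.76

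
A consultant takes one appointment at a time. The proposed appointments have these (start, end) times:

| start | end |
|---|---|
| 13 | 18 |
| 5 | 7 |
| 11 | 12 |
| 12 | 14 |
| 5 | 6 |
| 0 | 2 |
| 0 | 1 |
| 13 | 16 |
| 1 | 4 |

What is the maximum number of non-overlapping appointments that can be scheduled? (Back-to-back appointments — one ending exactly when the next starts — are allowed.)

5

Sorted by end: (0,1)  (0,2)  (1,4)  (5,6)  (5,7)  (11,12)  (12,14)  (13,16)  (13,18)
take (0,1); skip (0,2); take (1,4); take (5,6); skip (5,7); take (11,12); take (12,14); skip (13,16); skip (13,18).
Selected 5 appointments.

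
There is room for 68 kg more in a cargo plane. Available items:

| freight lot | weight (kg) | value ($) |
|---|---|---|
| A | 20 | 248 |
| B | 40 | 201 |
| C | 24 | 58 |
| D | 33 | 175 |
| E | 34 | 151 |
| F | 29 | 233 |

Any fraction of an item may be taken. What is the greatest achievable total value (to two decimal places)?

Order: A (248/20=12.40) > F (233/29=8.03) > D (175/33=5.30) > B (201/40=5.03) > E (151/34=4.44) > C (58/24=2.42)
Fill: take A (20 @ 248) → take F (29 @ 233) → take 19/33 of D → 100.76; 68/68 used.
Total value = 581.76

581.76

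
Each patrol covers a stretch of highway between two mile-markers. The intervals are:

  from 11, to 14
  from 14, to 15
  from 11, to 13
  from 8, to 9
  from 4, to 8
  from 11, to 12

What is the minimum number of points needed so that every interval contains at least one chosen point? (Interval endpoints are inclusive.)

3

Process intervals by earliest right end; each time one isn't hit yet, stab at its right endpoint.
Sorted: [4,8] [8,9] [11,12] [11,13] [11,14] [14,15]
{[4,8],[8,9]} hit by 8; {[11,12],[11,13],[11,14]} hit by 12; {[14,15]} hit by 15.
Points: 8, 12, 15 (3 total).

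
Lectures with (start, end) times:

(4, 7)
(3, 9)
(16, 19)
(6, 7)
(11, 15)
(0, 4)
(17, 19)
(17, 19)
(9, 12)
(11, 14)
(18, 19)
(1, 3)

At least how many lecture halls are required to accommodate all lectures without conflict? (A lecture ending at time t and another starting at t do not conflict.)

4

The answer is the maximum number of intervals overlapping at any instant.
starts: [0, 1, 3, 4, 6, 9, 11, 11, 16, 17, 17, 18]
ends:   [3, 4, 7, 7, 9, 12, 14, 15, 19, 19, 19, 19]
s0→1 s1→2 e3→1 s3→2 e4→1 s4→2 s6→3 e7→2 e7→1 e9→0 s9→1 s11→2 s11→3 e12→2 e14→1 e15→0 s16→1 s17→2 s17→3 s18→4  — peak 4.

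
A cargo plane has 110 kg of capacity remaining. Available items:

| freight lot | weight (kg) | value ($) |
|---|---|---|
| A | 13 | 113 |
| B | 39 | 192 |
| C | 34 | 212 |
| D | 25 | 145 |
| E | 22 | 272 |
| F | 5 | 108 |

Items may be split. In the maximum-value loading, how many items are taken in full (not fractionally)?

Order: F (108/5=21.60) > E (272/22=12.36) > A (113/13=8.69) > C (212/34=6.24) > D (145/25=5.80) > B (192/39=4.92)
Fill: take F (5 @ 108) → take E (22 @ 272) → take A (13 @ 113) → take C (34 @ 212) → take D (25 @ 145) → take 11/39 of B → 54.15; 110/110 used.
5 item(s) taken whole; one partial (take 11/39 of B).

5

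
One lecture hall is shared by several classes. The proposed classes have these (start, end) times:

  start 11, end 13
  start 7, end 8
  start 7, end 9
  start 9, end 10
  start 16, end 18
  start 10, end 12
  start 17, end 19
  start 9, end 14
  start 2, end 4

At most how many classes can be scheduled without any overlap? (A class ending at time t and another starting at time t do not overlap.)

5

Order by finish time; keep every interval that doesn't clash with the previous kept one.
By end time: (2,4), (7,8), (7,9), (9,10), (10,12), (11,13), (9,14), (16,18), (17,19).
Pick (2,4); next start ≥ 4 → (7,8); next start ≥ 8 → (9,10); next start ≥ 10 → (10,12); next start ≥ 12 → (16,18).
Selected 5 classes.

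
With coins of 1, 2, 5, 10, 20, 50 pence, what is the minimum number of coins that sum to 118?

Use the largest denomination that fits, subtract, and repeat.
118 − 2×50→18 − 1×10→8 − 1×5→3 − 1×2→1 − 1×1→0
Total coins = 2 + 1 + 1 + 1 + 1 = 6

6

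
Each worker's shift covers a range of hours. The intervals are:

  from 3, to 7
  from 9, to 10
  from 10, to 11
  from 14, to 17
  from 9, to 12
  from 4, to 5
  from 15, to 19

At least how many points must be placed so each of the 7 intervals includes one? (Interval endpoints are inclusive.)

Sort by right endpoint; whenever an interval is uncovered, place a point at its right end.
Sorted: [4,5] [3,7] [9,10] [10,11] [9,12] [14,17] [15,19]
{[4,5],[3,7]} hit by 5; {[9,10],[10,11],[9,12]} hit by 10; {[14,17],[15,19]} hit by 17.
Points: 5, 10, 17 (3 total).

3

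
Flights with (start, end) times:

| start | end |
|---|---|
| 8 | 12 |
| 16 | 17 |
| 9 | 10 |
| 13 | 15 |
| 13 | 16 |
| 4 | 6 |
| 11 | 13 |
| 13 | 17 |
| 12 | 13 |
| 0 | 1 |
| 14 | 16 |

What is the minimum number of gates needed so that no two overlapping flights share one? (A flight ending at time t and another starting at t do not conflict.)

starts: [0, 4, 8, 9, 11, 12, 13, 13, 13, 14, 16]
ends:   [1, 6, 10, 12, 13, 13, 15, 16, 16, 17, 17]
s0→1 e1→0 s4→1 e6→0 s8→1 s9→2 e10→1 s11→2 e12→1 s12→2 e13→1 e13→0 s13→1 s13→2 s13→3 s14→4  — peak 4.

4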